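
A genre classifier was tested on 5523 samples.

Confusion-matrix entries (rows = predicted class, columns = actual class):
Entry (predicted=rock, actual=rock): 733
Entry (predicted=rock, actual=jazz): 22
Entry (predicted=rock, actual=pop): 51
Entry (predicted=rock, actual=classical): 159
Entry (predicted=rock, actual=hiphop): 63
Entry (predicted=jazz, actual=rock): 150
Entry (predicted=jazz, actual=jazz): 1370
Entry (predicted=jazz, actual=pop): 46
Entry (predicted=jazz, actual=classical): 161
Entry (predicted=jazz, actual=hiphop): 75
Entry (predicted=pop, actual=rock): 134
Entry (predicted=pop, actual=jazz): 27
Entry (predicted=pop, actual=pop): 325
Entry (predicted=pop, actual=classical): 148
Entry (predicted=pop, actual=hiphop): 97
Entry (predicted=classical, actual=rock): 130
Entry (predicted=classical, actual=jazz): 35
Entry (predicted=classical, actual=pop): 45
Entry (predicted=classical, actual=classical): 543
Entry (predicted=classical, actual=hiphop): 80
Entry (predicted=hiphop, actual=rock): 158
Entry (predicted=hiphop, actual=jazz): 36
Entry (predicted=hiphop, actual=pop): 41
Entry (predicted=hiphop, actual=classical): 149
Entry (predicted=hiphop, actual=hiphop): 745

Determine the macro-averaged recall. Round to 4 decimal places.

0.6584

Per-class recall (TP/(TP+FN)):
  rock: TP=733, FN=150+134+130+158=572 → 733/1305 = 0.56169
  jazz: TP=1370, FN=22+27+35+36=120 → 1370/1490 = 0.91946
  pop: TP=325, FN=51+46+45+41=183 → 325/508 = 0.63976
  classical: TP=543, FN=159+161+148+149=617 → 543/1160 = 0.46810
  hiphop: TP=745, FN=63+75+97+80=315 → 745/1060 = 0.70283
Macro-recall = mean = (0.56169 + 0.91946 + 0.63976 + 0.46810 + 0.70283) / 5 = 0.6584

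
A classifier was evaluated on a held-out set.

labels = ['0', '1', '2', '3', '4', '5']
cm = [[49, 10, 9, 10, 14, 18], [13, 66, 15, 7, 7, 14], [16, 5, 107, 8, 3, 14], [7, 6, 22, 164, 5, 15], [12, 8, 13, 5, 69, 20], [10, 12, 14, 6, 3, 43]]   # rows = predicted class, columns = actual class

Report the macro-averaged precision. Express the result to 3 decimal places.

0.578

Per-class precision (TP/(TP+FP)):
  0: TP=49, FP=10+9+10+14+18=61 → 49/110 = 0.4455
  1: TP=66, FP=13+15+7+7+14=56 → 66/122 = 0.5410
  2: TP=107, FP=16+5+8+3+14=46 → 107/153 = 0.6993
  3: TP=164, FP=7+6+22+5+15=55 → 164/219 = 0.7489
  4: TP=69, FP=12+8+13+5+20=58 → 69/127 = 0.5433
  5: TP=43, FP=10+12+14+6+3=45 → 43/88 = 0.4886
Macro-precision = mean = (0.4455 + 0.5410 + 0.6993 + 0.7489 + 0.5433 + 0.4886) / 6 = 0.578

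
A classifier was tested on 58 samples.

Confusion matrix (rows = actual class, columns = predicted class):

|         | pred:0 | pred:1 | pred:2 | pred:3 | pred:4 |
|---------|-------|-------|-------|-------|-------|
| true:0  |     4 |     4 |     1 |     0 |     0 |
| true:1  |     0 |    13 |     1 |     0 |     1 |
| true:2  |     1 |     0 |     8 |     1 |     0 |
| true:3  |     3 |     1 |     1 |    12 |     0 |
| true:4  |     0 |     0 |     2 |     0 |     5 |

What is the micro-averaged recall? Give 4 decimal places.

0.7241

Micro-averaging pools counts across classes: ΣTP=42, ΣFP=16, ΣFN=16.
Micro-recall = TP/(TP+FN) on pooled counts = 0.7241 (equals overall accuracy in single-label multiclass).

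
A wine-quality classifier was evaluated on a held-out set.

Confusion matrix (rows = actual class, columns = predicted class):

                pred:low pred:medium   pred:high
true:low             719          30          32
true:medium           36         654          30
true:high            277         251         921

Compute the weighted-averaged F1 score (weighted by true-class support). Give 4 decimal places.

0.7749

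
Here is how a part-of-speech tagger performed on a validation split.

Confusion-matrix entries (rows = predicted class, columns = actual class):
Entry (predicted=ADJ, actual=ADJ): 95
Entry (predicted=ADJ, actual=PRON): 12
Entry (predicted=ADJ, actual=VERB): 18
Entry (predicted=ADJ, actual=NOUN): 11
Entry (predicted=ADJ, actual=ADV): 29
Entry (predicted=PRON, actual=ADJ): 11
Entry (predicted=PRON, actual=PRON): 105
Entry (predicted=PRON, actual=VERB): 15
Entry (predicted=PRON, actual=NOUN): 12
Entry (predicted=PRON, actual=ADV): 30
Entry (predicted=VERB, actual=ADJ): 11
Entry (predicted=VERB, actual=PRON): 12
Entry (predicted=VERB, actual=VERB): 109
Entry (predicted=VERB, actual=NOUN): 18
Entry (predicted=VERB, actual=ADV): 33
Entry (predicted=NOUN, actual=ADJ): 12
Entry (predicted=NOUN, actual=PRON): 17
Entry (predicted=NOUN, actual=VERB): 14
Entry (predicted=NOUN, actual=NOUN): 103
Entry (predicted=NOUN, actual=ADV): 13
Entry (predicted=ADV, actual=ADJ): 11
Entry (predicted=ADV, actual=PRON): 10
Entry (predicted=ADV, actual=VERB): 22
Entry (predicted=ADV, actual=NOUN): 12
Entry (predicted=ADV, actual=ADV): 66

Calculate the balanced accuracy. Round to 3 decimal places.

Balanced accuracy = mean of per-class recall.
  ADJ: recall = 95/140 = 0.6786
  PRON: recall = 105/156 = 0.6731
  VERB: recall = 109/178 = 0.6124
  NOUN: recall = 103/156 = 0.6603
  ADV: recall = 66/171 = 0.3860
Mean = (0.6786 + 0.6731 + 0.6124 + 0.6603 + 0.3860) / 5 = 0.602

0.602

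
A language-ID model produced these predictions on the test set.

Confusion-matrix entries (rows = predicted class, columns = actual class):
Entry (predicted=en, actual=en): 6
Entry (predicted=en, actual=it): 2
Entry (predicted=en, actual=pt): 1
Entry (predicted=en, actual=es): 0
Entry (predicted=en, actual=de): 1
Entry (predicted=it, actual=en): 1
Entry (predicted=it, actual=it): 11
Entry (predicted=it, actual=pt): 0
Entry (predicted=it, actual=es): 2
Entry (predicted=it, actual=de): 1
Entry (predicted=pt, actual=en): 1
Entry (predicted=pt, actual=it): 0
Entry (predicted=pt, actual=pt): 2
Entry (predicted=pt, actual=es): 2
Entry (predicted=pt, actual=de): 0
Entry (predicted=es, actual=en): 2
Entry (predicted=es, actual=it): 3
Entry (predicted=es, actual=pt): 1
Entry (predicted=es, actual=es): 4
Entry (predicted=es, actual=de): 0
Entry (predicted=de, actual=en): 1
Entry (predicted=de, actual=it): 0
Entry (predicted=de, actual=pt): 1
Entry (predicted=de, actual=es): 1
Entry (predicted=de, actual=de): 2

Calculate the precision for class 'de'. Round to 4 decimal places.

0.4000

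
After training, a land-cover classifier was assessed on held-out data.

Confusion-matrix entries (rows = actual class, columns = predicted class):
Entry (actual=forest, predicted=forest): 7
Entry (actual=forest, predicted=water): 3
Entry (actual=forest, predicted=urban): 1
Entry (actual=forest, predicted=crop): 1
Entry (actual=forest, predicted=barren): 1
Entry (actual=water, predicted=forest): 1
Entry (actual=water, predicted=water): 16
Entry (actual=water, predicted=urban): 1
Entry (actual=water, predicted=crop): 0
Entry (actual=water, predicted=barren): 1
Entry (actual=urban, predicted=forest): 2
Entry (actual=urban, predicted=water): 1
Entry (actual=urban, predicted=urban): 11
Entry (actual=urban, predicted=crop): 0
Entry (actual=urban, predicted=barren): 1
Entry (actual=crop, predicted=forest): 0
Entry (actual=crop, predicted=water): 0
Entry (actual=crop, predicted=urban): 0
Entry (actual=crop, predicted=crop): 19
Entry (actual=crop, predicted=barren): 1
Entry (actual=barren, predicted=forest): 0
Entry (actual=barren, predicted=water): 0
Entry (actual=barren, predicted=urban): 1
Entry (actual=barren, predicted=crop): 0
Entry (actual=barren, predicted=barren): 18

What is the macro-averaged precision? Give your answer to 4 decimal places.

0.8108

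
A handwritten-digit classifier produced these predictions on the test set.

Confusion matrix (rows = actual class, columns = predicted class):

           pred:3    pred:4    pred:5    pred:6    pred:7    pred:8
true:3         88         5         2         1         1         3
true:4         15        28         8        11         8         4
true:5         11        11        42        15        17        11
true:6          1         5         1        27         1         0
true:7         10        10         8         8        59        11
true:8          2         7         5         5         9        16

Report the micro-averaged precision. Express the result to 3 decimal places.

Micro-averaging pools counts across classes: ΣTP=260, ΣFP=206, ΣFN=206.
Micro-precision = TP/(TP+FP) on pooled counts = 0.558 (equals overall accuracy in single-label multiclass).

0.558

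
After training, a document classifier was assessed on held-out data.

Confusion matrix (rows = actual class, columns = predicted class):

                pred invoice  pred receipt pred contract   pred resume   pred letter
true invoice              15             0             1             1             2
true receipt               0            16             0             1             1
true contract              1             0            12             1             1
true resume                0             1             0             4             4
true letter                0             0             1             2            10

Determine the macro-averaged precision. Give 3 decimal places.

Per-class precision (TP/(TP+FP)):
  invoice: TP=15, FP=0+1+0+0=1 → 15/16 = 0.9375
  receipt: TP=16, FP=0+0+1+0=1 → 16/17 = 0.9412
  contract: TP=12, FP=1+0+0+1=2 → 12/14 = 0.8571
  resume: TP=4, FP=1+1+1+2=5 → 4/9 = 0.4444
  letter: TP=10, FP=2+1+1+4=8 → 10/18 = 0.5556
Macro-precision = mean = (0.9375 + 0.9412 + 0.8571 + 0.4444 + 0.5556) / 5 = 0.747

0.747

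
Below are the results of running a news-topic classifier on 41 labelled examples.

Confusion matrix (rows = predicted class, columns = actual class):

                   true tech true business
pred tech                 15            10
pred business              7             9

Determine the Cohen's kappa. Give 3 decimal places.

0.157

Observed agreement pₒ = trace/N = 24/41 = 0.5854
Expected agreement pₑ = Σ (rowᵢ·colᵢ)/N² = (22·25 + 19·16)/41² = 0.5080
κ = (pₒ − pₑ)/(1 − pₑ) = (0.5854 − 0.5080)/(1 − 0.5080) = 0.157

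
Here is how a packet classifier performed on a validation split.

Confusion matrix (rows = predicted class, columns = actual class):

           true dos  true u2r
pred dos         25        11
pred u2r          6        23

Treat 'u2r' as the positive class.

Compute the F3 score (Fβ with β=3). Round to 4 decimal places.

Fβ = (1+β²)·TP / ((1+β²)·TP + β²·FN + FP), with β²=9
= 10·23 / (10·23 + 9·11 + 6) = 0.6866

0.6866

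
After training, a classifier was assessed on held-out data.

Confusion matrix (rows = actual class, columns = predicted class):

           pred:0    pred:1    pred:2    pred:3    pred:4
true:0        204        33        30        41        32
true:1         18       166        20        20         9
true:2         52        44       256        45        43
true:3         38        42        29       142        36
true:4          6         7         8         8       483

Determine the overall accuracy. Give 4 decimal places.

0.6904

Accuracy = trace / total = (204+166+256+142+483=1251) / 1812 = 1251/1812 = 0.6904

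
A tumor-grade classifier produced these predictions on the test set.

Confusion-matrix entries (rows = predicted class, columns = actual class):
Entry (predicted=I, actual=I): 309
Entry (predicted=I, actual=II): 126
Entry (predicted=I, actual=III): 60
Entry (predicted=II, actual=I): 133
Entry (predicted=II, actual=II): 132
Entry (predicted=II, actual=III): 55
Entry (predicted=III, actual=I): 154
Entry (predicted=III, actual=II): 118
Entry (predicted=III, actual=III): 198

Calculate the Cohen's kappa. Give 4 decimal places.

Observed agreement pₒ = trace/N = 639/1285 = 0.49728
Expected agreement pₑ = Σ (rowᵢ·colᵢ)/N² = (596·495 + 376·320 + 313·470)/1285² = 0.34063
κ = (pₒ − pₑ)/(1 − pₑ) = (0.49728 − 0.34063)/(1 − 0.34063) = 0.2376

0.2376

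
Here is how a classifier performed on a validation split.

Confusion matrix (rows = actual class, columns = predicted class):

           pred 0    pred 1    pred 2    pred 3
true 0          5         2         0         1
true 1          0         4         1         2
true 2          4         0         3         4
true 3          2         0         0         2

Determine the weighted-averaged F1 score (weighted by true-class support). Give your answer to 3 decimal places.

Per-class F1 score (2·TP/(2·TP+FP+FN)):
  0: TP=5, FP=0+4+2=6, FN=2+0+1=3 → 10/19 = 0.5263
  1: TP=4, FP=2+0+0=2, FN=0+1+2=3 → 8/13 = 0.6154
  2: TP=3, FP=0+1+0=1, FN=4+0+4=8 → 6/15 = 0.4000
  3: TP=2, FP=1+2+4=7, FN=2+0+0=2 → 4/13 = 0.3077
Weighted-F1 score = Σ (supportᵢ/N)·F1 scoreᵢ with N=30: (8/30)·0.5263 + (7/30)·0.6154 + (11/30)·0.4000 + (4/30)·0.3077 = 0.472

0.472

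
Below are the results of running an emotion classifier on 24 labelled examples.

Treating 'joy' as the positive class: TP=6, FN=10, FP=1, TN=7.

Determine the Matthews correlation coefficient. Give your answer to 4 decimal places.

MCC = (TP·TN − FP·FN) / √((TP+FP)(TP+FN)(TN+FP)(TN+FN))
Numerator = 6·7 − 1·10 = 32
Denominator = √(7·16·8·17) = √15232 = 123.4180
MCC = 32 / 123.4180 = 0.2593

0.2593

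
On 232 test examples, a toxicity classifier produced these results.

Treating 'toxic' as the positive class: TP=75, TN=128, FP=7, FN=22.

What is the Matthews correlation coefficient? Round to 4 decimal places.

0.7443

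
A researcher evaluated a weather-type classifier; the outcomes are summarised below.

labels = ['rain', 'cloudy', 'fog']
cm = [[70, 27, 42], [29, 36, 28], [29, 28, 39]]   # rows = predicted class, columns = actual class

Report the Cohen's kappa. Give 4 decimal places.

0.1530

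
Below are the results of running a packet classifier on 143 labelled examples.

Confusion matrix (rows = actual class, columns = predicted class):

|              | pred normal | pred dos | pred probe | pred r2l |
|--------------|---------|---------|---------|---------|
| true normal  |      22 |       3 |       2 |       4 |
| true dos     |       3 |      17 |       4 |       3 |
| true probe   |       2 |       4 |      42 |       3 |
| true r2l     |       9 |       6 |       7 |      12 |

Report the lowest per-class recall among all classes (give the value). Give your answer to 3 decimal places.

Per-class recall (TP/(TP+FN)):
  normal: TP=22, FN=3+2+4=9 → 22/31 = 0.7097
  dos: TP=17, FN=3+4+3=10 → 17/27 = 0.6296
  probe: TP=42, FN=2+4+3=9 → 42/51 = 0.8235
  r2l: TP=12, FN=9+6+7=22 → 12/34 = 0.3529
Lowest is class 'r2l' with recall = 0.353.

0.353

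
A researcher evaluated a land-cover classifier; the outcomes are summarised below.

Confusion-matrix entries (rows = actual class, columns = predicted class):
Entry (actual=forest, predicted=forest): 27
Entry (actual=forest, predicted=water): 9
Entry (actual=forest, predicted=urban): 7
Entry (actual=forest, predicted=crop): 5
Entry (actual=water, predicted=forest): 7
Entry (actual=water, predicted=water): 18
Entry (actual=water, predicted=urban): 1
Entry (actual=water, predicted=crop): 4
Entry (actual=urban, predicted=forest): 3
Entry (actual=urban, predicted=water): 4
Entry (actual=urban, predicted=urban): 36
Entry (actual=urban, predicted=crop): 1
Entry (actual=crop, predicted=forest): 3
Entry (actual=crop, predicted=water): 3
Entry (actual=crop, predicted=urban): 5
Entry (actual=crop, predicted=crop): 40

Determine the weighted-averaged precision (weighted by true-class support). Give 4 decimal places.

Per-class precision (TP/(TP+FP)):
  forest: TP=27, FP=7+3+3=13 → 27/40 = 0.67500
  water: TP=18, FP=9+4+3=16 → 18/34 = 0.52941
  urban: TP=36, FP=7+1+5=13 → 36/49 = 0.73469
  crop: TP=40, FP=5+4+1=10 → 40/50 = 0.80000
Weighted-precision = Σ (supportᵢ/N)·precisionᵢ with N=173: (48/173)·0.67500 + (30/173)·0.52941 + (44/173)·0.73469 + (51/173)·0.80000 = 0.7018

0.7018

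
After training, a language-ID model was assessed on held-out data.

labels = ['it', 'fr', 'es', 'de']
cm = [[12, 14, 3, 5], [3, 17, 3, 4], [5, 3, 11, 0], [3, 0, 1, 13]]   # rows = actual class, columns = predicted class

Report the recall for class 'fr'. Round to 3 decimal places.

Take TP from the diagonal, FP from the rest of the 'fr' prediction marginal, FN from the rest of the 'fr' actual marginal.
recall = TP/(TP+FN).
fr: TP=17, FN=3+3+4=10 → 17/27 = 0.6296

0.630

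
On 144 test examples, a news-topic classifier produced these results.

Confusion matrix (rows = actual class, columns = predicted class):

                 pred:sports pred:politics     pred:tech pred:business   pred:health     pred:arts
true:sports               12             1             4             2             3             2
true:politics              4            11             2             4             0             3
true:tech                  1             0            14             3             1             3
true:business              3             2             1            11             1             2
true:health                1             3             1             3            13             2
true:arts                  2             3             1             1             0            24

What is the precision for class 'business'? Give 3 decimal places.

Take TP from the diagonal, FP from the rest of the 'business' prediction marginal, FN from the rest of the 'business' actual marginal.
precision = TP/(TP+FP).
business: TP=11, FP=2+4+3+3+1=13 → 11/24 = 0.4583

0.458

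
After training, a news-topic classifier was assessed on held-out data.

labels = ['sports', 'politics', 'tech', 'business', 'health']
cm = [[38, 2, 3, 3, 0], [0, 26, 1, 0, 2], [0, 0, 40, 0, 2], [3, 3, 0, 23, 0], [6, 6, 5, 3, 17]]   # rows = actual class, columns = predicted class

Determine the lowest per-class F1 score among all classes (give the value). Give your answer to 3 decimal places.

0.586

Per-class F1 score (2·TP/(2·TP+FP+FN)):
  sports: TP=38, FP=0+0+3+6=9, FN=2+3+3+0=8 → 76/93 = 0.8172
  politics: TP=26, FP=2+0+3+6=11, FN=0+1+0+2=3 → 52/66 = 0.7879
  tech: TP=40, FP=3+1+0+5=9, FN=0+0+0+2=2 → 80/91 = 0.8791
  business: TP=23, FP=3+0+0+3=6, FN=3+3+0+0=6 → 46/58 = 0.7931
  health: TP=17, FP=0+2+2+0=4, FN=6+6+5+3=20 → 34/58 = 0.5862
Lowest is class 'health' with F1 score = 0.586.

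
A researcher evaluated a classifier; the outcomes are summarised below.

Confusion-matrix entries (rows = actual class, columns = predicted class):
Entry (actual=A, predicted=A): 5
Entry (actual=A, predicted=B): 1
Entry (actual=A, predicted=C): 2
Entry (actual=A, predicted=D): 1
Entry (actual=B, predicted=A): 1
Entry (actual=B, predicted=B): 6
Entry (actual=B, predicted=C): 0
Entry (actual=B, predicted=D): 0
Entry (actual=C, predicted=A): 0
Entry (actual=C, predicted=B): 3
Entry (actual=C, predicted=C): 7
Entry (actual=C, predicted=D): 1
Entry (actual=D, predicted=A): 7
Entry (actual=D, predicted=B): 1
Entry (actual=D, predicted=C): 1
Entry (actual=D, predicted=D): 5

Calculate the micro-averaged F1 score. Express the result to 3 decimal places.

Micro-averaging pools counts across classes: ΣTP=23, ΣFP=18, ΣFN=18.
Micro-F1 score = 2·TP/(2·TP+FP+FN) on pooled counts = 0.561 (equals overall accuracy in single-label multiclass).

0.561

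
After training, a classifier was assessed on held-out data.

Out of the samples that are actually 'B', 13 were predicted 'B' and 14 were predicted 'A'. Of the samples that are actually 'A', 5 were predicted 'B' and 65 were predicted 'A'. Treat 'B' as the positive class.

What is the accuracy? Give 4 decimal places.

Accuracy = (TP+TN)/N = (13+65)/97 = 0.8041

0.8041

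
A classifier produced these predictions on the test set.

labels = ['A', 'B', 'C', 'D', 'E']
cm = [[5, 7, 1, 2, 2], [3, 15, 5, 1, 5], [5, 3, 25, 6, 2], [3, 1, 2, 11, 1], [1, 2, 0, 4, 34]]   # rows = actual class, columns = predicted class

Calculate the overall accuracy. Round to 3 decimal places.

0.616

Accuracy = trace / total = (5+15+25+11+34=90) / 146 = 90/146 = 0.616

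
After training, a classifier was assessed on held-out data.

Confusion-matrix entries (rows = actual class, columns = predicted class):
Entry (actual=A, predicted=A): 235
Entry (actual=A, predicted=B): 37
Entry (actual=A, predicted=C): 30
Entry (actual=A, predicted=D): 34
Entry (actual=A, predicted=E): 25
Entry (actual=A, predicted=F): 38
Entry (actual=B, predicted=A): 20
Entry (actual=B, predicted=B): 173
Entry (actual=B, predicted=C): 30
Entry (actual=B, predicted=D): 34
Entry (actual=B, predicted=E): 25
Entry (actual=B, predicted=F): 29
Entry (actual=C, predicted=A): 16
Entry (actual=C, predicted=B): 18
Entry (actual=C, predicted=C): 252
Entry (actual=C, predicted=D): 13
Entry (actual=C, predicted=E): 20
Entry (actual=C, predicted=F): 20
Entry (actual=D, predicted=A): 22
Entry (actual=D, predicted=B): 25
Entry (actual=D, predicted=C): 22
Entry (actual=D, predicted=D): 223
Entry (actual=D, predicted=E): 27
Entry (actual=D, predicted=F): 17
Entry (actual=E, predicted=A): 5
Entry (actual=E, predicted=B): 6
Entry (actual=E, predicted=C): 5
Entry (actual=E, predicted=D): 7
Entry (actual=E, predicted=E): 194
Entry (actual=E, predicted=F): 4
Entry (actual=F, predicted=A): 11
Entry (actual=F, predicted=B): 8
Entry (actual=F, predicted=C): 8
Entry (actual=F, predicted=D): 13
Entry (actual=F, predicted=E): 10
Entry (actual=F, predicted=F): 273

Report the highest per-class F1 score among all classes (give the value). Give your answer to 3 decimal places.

Per-class F1 score (2·TP/(2·TP+FP+FN)):
  A: TP=235, FP=20+16+22+5+11=74, FN=37+30+34+25+38=164 → 470/708 = 0.6638
  B: TP=173, FP=37+18+25+6+8=94, FN=20+30+34+25+29=138 → 346/578 = 0.5986
  C: TP=252, FP=30+30+22+5+8=95, FN=16+18+13+20+20=87 → 504/686 = 0.7347
  D: TP=223, FP=34+34+13+7+13=101, FN=22+25+22+27+17=113 → 446/660 = 0.6758
  E: TP=194, FP=25+25+20+27+10=107, FN=5+6+5+7+4=27 → 388/522 = 0.7433
  F: TP=273, FP=38+29+20+17+4=108, FN=11+8+8+13+10=50 → 546/704 = 0.7756
Highest is class 'F' with F1 score = 0.776.

0.776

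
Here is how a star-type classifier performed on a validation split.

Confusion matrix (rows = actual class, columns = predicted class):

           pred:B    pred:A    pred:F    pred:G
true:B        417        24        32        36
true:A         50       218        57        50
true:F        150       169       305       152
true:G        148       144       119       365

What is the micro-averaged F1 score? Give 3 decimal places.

Micro-averaging pools counts across classes: ΣTP=1305, ΣFP=1131, ΣFN=1131.
Micro-F1 score = 2·TP/(2·TP+FP+FN) on pooled counts = 0.536 (equals overall accuracy in single-label multiclass).

0.536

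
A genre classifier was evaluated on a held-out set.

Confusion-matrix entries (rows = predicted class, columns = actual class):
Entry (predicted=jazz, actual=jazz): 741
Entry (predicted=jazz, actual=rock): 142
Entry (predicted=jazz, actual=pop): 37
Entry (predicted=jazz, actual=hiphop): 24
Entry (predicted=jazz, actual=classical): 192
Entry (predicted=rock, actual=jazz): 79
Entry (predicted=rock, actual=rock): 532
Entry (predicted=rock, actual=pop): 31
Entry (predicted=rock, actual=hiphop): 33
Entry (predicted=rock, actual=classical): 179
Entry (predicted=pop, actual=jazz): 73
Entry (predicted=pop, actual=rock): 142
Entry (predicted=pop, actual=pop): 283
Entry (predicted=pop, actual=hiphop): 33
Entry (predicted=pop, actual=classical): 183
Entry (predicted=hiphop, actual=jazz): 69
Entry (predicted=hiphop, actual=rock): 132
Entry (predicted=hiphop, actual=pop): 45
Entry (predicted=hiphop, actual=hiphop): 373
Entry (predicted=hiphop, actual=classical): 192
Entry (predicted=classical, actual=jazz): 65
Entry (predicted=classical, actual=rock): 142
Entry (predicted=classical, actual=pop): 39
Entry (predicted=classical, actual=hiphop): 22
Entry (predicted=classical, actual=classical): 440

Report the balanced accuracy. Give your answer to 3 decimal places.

Balanced accuracy = mean of per-class recall.
  jazz: recall = 741/1027 = 0.7215
  rock: recall = 532/1090 = 0.4881
  pop: recall = 283/435 = 0.6506
  hiphop: recall = 373/485 = 0.7691
  classical: recall = 440/1186 = 0.3710
Mean = (0.7215 + 0.4881 + 0.6506 + 0.7691 + 0.3710) / 5 = 0.600

0.600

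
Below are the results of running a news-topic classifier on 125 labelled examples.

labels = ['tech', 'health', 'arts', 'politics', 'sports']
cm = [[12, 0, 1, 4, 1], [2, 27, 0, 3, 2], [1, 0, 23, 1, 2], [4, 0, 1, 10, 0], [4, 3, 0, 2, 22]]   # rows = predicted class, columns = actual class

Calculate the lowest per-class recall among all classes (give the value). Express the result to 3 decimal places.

0.500

Per-class recall (TP/(TP+FN)):
  tech: TP=12, FN=2+1+4+4=11 → 12/23 = 0.5217
  health: TP=27, FN=0+0+0+3=3 → 27/30 = 0.9000
  arts: TP=23, FN=1+0+1+0=2 → 23/25 = 0.9200
  politics: TP=10, FN=4+3+1+2=10 → 10/20 = 0.5000
  sports: TP=22, FN=1+2+2+0=5 → 22/27 = 0.8148
Lowest is class 'politics' with recall = 0.500.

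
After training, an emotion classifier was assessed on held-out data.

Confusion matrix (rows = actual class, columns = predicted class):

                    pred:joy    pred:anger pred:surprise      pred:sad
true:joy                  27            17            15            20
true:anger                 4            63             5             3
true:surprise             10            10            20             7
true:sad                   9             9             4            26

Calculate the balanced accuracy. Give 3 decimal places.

0.537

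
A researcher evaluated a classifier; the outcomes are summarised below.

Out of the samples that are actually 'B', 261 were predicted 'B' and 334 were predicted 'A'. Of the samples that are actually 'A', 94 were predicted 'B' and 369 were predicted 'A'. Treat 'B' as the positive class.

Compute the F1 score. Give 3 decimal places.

0.549

Precision = TP/(TP+FP) = 261/355 = 0.7352
Recall = TP/(TP+FN) = 261/595 = 0.4387
F1 = 2·TP/(2·TP+FP+FN) = 522/950 = 0.549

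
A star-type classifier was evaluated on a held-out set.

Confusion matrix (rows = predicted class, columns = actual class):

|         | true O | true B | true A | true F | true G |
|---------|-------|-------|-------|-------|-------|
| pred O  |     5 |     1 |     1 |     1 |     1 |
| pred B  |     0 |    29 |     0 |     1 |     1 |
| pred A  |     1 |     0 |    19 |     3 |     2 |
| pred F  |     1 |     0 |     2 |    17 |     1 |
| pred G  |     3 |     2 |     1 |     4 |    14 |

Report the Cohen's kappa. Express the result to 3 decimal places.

0.697

Observed agreement pₒ = trace/N = 84/110 = 0.7636
Expected agreement pₑ = Σ (rowᵢ·colᵢ)/N² = (10·9 + 32·31 + 23·25 + 26·21 + 19·24)/110² = 0.2198
κ = (pₒ − pₑ)/(1 − pₑ) = (0.7636 − 0.2198)/(1 − 0.2198) = 0.697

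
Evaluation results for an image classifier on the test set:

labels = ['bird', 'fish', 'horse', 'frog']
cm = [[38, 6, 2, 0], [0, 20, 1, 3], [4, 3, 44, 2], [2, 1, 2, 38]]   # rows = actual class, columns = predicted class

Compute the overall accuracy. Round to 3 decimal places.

0.843

Accuracy = trace / total = (38+20+44+38=140) / 166 = 140/166 = 0.843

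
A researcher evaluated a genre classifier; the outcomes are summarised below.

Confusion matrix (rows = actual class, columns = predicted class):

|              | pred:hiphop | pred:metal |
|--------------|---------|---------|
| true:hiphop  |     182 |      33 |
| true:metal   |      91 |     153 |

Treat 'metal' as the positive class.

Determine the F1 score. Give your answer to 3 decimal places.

Precision = TP/(TP+FP) = 153/186 = 0.8226
Recall = TP/(TP+FN) = 153/244 = 0.6270
F1 = 2·TP/(2·TP+FP+FN) = 306/430 = 0.712

0.712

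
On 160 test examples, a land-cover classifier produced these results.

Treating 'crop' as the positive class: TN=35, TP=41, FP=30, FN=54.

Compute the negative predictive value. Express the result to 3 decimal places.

0.393

NPV = TN/(TN+FN) = 35/(35+54) = 0.393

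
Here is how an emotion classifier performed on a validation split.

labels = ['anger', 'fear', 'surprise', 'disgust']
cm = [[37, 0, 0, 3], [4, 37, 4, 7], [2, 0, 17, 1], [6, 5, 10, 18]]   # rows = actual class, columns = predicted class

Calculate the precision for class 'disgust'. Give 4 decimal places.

0.6207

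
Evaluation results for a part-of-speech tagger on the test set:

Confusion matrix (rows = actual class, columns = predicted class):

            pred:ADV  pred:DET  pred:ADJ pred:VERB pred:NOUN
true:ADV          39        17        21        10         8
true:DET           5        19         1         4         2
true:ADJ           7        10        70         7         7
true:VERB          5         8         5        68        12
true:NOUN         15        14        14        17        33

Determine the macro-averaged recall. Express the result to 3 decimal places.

0.553

Per-class recall (TP/(TP+FN)):
  ADV: TP=39, FN=17+21+10+8=56 → 39/95 = 0.4105
  DET: TP=19, FN=5+1+4+2=12 → 19/31 = 0.6129
  ADJ: TP=70, FN=7+10+7+7=31 → 70/101 = 0.6931
  VERB: TP=68, FN=5+8+5+12=30 → 68/98 = 0.6939
  NOUN: TP=33, FN=15+14+14+17=60 → 33/93 = 0.3548
Macro-recall = mean = (0.4105 + 0.6129 + 0.6931 + 0.6939 + 0.3548) / 5 = 0.553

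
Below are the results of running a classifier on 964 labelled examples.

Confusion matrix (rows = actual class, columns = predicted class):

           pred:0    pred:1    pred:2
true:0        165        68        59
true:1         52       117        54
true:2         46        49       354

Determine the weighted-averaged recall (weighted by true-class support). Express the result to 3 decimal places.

Per-class recall (TP/(TP+FN)):
  0: TP=165, FN=68+59=127 → 165/292 = 0.5651
  1: TP=117, FN=52+54=106 → 117/223 = 0.5247
  2: TP=354, FN=46+49=95 → 354/449 = 0.7884
Weighted-recall = Σ (supportᵢ/N)·recallᵢ with N=964: (292/964)·0.5651 + (223/964)·0.5247 + (449/964)·0.7884 = 0.660

0.660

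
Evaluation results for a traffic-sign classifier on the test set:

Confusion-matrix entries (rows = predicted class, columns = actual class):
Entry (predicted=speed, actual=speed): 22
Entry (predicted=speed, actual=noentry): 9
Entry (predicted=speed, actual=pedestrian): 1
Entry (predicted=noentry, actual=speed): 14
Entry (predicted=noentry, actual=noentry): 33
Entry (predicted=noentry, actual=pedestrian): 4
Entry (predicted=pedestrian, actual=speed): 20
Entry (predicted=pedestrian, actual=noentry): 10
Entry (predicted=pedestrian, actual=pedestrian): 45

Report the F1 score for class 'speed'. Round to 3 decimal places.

0.500

One-vs-rest for 'speed': TP = diagonal; FP = other classes predicted 'speed'; FN = 'speed' predicted as other.
F1 score = 2·TP/(2·TP+FP+FN).
speed: TP=22, FP=9+1=10, FN=14+20=34 → 44/88 = 0.5000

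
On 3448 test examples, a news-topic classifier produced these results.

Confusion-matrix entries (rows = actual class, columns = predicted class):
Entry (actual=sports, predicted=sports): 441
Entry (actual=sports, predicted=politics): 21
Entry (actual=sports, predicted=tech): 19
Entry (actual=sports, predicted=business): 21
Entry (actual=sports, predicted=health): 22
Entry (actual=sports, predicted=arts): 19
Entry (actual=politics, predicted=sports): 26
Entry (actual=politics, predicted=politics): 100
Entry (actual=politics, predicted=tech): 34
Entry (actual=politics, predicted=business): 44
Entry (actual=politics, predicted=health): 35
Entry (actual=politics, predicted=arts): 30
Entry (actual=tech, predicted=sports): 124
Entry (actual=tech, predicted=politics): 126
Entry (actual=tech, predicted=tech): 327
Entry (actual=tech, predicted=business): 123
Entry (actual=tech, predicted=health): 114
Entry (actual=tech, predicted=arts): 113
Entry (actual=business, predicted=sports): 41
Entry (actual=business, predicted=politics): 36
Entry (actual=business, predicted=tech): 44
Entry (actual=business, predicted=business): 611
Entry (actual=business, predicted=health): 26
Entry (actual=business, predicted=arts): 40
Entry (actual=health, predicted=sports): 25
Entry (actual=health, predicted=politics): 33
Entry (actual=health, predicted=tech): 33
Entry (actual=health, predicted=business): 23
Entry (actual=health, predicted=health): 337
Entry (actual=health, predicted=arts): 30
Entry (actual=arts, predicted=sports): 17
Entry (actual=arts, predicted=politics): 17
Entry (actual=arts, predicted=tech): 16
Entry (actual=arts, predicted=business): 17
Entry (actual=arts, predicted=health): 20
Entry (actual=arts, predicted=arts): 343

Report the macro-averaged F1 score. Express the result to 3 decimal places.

0.601

Per-class F1 score (2·TP/(2·TP+FP+FN)):
  sports: TP=441, FP=26+124+41+25+17=233, FN=21+19+21+22+19=102 → 882/1217 = 0.7247
  politics: TP=100, FP=21+126+36+33+17=233, FN=26+34+44+35+30=169 → 200/602 = 0.3322
  tech: TP=327, FP=19+34+44+33+16=146, FN=124+126+123+114+113=600 → 654/1400 = 0.4671
  business: TP=611, FP=21+44+123+23+17=228, FN=41+36+44+26+40=187 → 1222/1637 = 0.7465
  health: TP=337, FP=22+35+114+26+20=217, FN=25+33+33+23+30=144 → 674/1035 = 0.6512
  arts: TP=343, FP=19+30+113+40+30=232, FN=17+17+16+17+20=87 → 686/1005 = 0.6826
Macro-F1 score = mean = (0.7247 + 0.3322 + 0.4671 + 0.7465 + 0.6512 + 0.6826) / 6 = 0.601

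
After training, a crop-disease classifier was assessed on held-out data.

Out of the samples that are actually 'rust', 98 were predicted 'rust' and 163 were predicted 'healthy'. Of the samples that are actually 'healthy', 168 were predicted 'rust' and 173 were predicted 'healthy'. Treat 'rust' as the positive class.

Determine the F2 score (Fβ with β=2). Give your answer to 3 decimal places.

0.374

Fβ = (1+β²)·TP / ((1+β²)·TP + β²·FN + FP), with β²=4
= 5·98 / (5·98 + 4·163 + 168) = 0.374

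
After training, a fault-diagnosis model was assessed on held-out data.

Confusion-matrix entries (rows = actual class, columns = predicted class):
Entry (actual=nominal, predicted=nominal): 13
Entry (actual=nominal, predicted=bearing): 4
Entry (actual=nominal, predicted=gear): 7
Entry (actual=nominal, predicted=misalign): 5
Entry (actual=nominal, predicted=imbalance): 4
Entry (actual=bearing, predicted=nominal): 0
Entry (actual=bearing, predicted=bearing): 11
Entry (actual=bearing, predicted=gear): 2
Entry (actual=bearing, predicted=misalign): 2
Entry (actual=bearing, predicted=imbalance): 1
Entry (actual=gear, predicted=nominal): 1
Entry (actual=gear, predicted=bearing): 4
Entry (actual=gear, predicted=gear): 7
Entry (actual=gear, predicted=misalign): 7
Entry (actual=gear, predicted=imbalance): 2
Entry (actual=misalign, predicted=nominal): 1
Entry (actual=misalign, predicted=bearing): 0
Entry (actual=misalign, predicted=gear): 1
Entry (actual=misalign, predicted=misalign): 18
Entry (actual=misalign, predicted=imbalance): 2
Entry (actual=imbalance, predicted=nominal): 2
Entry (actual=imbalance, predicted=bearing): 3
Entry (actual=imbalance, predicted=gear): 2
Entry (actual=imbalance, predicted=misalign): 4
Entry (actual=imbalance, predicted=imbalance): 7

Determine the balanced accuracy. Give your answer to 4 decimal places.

0.5244

Balanced accuracy = mean of per-class recall.
  nominal: recall = 13/33 = 0.39394
  bearing: recall = 11/16 = 0.68750
  gear: recall = 7/21 = 0.33333
  misalign: recall = 18/22 = 0.81818
  imbalance: recall = 7/18 = 0.38889
Mean = (0.39394 + 0.68750 + 0.33333 + 0.81818 + 0.38889) / 5 = 0.5244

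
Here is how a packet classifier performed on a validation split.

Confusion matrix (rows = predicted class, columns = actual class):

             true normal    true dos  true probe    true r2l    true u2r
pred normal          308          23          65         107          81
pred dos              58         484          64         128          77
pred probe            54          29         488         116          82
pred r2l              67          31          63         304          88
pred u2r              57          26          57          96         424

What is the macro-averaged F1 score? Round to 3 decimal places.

Per-class F1 score (2·TP/(2·TP+FP+FN)):
  normal: TP=308, FP=23+65+107+81=276, FN=58+54+67+57=236 → 616/1128 = 0.5461
  dos: TP=484, FP=58+64+128+77=327, FN=23+29+31+26=109 → 968/1404 = 0.6895
  probe: TP=488, FP=54+29+116+82=281, FN=65+64+63+57=249 → 976/1506 = 0.6481
  r2l: TP=304, FP=67+31+63+88=249, FN=107+128+116+96=447 → 608/1304 = 0.4663
  u2r: TP=424, FP=57+26+57+96=236, FN=81+77+82+88=328 → 848/1412 = 0.6006
Macro-F1 score = mean = (0.5461 + 0.6895 + 0.6481 + 0.4663 + 0.6006) / 5 = 0.590

0.590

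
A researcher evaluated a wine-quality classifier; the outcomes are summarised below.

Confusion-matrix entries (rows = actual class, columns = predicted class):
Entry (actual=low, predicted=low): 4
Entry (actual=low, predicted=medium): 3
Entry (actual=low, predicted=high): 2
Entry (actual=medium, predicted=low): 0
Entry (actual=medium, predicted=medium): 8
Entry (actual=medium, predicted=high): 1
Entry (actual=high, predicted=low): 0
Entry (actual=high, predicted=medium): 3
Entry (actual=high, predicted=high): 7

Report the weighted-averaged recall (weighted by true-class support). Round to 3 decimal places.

0.679

Per-class recall (TP/(TP+FN)):
  low: TP=4, FN=3+2=5 → 4/9 = 0.4444
  medium: TP=8, FN=0+1=1 → 8/9 = 0.8889
  high: TP=7, FN=0+3=3 → 7/10 = 0.7000
Weighted-recall = Σ (supportᵢ/N)·recallᵢ with N=28: (9/28)·0.4444 + (9/28)·0.8889 + (10/28)·0.7000 = 0.679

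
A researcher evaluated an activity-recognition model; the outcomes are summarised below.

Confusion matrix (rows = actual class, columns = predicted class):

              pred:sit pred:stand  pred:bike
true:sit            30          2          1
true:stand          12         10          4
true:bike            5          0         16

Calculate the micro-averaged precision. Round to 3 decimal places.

Micro-averaging pools counts across classes: ΣTP=56, ΣFP=24, ΣFN=24.
Micro-precision = TP/(TP+FP) on pooled counts = 0.700 (equals overall accuracy in single-label multiclass).

0.700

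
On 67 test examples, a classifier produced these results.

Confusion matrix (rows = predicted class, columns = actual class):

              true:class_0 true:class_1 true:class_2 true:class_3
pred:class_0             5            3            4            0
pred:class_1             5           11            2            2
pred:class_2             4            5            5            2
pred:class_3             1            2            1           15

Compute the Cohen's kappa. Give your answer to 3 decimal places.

0.377

Observed agreement pₒ = trace/N = 36/67 = 0.5373
Expected agreement pₑ = Σ (rowᵢ·colᵢ)/N² = (15·12 + 21·20 + 12·16 + 19·19)/67² = 0.2569
κ = (pₒ − pₑ)/(1 − pₑ) = (0.5373 − 0.2569)/(1 − 0.2569) = 0.377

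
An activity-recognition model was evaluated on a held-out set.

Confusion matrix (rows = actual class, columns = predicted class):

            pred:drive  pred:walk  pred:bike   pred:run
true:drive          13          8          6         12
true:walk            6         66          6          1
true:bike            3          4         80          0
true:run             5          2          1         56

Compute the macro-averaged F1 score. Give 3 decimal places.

Per-class F1 score (2·TP/(2·TP+FP+FN)):
  drive: TP=13, FP=6+3+5=14, FN=8+6+12=26 → 26/66 = 0.3939
  walk: TP=66, FP=8+4+2=14, FN=6+6+1=13 → 132/159 = 0.8302
  bike: TP=80, FP=6+6+1=13, FN=3+4+0=7 → 160/180 = 0.8889
  run: TP=56, FP=12+1+0=13, FN=5+2+1=8 → 112/133 = 0.8421
Macro-F1 score = mean = (0.3939 + 0.8302 + 0.8889 + 0.8421) / 4 = 0.739

0.739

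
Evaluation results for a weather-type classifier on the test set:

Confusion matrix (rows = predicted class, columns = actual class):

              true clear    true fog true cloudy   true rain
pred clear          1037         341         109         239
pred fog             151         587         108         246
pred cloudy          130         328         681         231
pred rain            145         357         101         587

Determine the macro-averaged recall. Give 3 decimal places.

Per-class recall (TP/(TP+FN)):
  clear: TP=1037, FN=151+130+145=426 → 1037/1463 = 0.7088
  fog: TP=587, FN=341+328+357=1026 → 587/1613 = 0.3639
  cloudy: TP=681, FN=109+108+101=318 → 681/999 = 0.6817
  rain: TP=587, FN=239+246+231=716 → 587/1303 = 0.4505
Macro-recall = mean = (0.7088 + 0.3639 + 0.6817 + 0.4505) / 4 = 0.551

0.551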